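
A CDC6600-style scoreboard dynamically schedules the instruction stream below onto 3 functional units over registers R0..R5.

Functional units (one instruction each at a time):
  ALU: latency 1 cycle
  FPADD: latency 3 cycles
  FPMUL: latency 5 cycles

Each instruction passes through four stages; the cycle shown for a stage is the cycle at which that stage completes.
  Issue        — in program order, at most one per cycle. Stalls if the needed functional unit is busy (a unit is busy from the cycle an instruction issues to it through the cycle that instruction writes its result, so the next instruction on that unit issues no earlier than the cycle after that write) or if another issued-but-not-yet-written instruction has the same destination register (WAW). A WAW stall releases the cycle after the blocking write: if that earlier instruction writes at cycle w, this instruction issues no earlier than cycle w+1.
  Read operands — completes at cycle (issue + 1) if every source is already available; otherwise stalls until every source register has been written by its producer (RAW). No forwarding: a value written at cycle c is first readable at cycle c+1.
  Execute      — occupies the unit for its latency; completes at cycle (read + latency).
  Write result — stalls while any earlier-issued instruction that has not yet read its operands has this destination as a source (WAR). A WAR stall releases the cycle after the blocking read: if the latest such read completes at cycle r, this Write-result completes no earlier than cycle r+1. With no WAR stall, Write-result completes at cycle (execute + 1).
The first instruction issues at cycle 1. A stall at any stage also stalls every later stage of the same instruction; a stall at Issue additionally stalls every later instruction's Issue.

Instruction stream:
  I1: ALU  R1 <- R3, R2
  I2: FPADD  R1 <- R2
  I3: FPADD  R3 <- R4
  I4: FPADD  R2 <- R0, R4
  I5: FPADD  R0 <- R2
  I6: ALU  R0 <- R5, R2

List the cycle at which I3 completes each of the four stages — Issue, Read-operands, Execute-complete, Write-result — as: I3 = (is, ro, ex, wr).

1) issue 1, read 2, done 3, write 4
2) issue 5, read 6, done 9, write 10  <WAW R1: wait I1 write@4>
3) issue 11, read 12, done 15, write 16  <struct: FPADD busy until I2 writes@10>
4) issue 17, read 18, done 21, write 22  <struct: FPADD busy until I3 writes@16>
5) issue 23, read 24, done 27, write 28  <struct: FPADD busy until I4 writes@22>
6) issue 29, read 30, done 31, write 32  <WAW R0: wait I5 write@28>

I3 = (11, 12, 15, 16)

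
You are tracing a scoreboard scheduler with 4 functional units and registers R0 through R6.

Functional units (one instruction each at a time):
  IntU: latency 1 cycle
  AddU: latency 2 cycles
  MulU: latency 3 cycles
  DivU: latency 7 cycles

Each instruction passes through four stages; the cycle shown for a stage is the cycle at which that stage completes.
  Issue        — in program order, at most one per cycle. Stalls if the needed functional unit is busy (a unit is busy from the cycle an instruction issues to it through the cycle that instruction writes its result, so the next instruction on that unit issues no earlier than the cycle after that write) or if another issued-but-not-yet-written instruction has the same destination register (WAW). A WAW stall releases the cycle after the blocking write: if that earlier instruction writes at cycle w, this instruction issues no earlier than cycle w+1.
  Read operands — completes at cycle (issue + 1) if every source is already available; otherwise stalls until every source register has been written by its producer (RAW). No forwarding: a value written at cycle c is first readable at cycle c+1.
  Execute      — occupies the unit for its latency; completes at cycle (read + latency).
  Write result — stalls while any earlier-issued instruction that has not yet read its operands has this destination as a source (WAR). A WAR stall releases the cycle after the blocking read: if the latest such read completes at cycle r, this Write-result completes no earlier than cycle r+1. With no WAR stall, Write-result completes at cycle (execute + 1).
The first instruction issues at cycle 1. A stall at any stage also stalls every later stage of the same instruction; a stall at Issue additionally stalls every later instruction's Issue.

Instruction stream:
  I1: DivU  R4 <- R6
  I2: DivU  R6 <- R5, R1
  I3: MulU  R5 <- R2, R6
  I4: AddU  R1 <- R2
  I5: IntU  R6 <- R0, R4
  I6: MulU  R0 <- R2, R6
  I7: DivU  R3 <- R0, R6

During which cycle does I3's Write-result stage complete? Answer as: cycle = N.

cycle = 25

[1] I1→DivU
[2] I1 RO
[9] I1 EX
[10] I1 WR R4
[11] I2→DivU
[12] I2 RO · I3→MulU
[13] I4→AddU
[14] I4 RO
[16] I4 EX
[17] I4 WR R1
[19] I2 EX
[20] I2 WR R6
[21] I3 RO · I5→IntU
[22] I5 RO
[23] I5 EX
[24] I3 EX · I5 WR R6
[25] I3 WR R5
[26] I6→MulU
[27] I6 RO · I7→DivU
[30] I6 EX
[31] I6 WR R0
[32] I7 RO
[39] I7 EX
[40] I7 WR R3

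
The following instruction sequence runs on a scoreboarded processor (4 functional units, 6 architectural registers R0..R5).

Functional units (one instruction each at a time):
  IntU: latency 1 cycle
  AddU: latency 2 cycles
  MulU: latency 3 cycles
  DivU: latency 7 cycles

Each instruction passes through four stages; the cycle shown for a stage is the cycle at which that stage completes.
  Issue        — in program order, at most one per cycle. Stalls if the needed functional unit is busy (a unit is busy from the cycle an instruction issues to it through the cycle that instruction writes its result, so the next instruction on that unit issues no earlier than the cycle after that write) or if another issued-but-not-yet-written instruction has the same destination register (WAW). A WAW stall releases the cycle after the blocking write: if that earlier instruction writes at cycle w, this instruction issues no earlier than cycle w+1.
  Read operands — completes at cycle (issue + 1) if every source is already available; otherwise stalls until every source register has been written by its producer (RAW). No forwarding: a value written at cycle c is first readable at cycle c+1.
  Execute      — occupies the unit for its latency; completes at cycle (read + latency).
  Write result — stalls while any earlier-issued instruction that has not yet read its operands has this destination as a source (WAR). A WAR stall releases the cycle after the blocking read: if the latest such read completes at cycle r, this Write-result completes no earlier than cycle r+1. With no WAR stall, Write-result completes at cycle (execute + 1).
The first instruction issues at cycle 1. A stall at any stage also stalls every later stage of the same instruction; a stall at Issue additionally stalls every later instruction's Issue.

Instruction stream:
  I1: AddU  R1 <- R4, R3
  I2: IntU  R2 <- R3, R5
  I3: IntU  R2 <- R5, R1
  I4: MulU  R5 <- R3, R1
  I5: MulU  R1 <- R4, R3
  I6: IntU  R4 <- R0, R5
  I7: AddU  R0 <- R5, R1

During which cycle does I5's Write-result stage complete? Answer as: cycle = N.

cycle = 18

  I1 | 1 | 2 | 4 | 5
  I2 | 2 | 3 | 4 | 5
  I3 | 6 | 7 | 8 | 9   struct: IntU busy until I2 writes@5
  I4 | 7 | 8 | 11 | 12
  I5 | 13 | 14 | 17 | 18   struct: MulU busy until I4 writes@12
  I6 | 14 | 15 | 16 | 17
  I7 | 15 | 19 | 21 | 22   RAW R1: wait I5 write@18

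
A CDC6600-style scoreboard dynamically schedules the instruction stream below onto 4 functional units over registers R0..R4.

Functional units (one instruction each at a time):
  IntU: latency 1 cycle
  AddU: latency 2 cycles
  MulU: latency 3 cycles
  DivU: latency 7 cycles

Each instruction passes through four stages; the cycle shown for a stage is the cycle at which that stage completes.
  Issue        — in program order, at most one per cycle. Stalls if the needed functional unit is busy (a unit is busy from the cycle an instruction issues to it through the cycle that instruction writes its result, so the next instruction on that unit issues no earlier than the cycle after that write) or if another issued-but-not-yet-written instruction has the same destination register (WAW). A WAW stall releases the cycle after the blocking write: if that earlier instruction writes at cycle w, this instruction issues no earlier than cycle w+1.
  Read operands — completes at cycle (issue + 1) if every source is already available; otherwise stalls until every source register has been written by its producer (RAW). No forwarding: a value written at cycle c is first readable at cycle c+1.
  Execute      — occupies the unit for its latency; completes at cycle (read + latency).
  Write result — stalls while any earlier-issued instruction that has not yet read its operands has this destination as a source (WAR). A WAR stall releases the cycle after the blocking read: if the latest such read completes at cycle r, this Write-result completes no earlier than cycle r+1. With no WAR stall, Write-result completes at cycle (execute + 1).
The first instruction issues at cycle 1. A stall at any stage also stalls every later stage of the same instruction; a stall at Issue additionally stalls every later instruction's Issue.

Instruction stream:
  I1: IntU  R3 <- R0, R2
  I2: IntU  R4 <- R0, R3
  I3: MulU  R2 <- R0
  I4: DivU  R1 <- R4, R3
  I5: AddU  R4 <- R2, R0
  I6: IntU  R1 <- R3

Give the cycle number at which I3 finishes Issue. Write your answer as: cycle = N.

cycle = 6

cycle 1: issue I1 (IntU)
cycle 2: I1 read-ops
cycle 3: I1 finished on IntU
cycle 4: I1→R3
cycle 5: issue I2 (IntU)
cycle 6: I2 read-ops; issue I3 (MulU)
cycle 7: I2 finished on IntU; I3 read-ops; issue I4 (DivU)
cycle 8: I2→R4
cycle 9: I4 read-ops; issue I5 (AddU)
cycle 10: I3 finished on MulU
cycle 11: I3→R2
cycle 12: I5 read-ops
cycle 14: I5 finished on AddU
cycle 15: I5→R4
cycle 16: I4 finished on DivU
cycle 17: I4→R1
cycle 18: issue I6 (IntU)
cycle 19: I6 read-ops
cycle 20: I6 finished on IntU
cycle 21: I6→R1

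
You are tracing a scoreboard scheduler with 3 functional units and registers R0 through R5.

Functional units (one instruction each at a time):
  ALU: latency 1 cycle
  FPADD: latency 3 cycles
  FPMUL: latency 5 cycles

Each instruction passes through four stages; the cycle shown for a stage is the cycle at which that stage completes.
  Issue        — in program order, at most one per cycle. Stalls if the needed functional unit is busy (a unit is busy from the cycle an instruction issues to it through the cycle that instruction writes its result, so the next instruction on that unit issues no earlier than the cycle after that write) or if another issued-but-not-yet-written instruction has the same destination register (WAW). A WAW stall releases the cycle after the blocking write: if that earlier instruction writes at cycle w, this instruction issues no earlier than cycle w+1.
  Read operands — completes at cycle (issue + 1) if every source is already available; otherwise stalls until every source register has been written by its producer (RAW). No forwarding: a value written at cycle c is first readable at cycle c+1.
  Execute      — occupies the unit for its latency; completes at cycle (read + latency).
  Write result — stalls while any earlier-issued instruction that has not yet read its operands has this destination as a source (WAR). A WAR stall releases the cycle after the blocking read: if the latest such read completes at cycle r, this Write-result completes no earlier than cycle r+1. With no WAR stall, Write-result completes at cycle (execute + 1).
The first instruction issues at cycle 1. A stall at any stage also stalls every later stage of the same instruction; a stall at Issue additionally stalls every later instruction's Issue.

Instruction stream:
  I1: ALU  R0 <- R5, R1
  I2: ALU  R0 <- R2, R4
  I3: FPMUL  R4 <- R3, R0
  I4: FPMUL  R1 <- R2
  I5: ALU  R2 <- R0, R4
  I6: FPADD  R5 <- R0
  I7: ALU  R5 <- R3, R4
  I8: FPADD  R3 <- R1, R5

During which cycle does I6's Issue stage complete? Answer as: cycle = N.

I1  is:1  ro:2  ex:3  wr:4
I2  is:5  ro:6  ex:7  wr:8  — struct: ALU busy until I1 writes@4
I3  is:6  ro:9  ex:14  wr:15  — RAW R0: wait I2 write@8
I4  is:16  ro:17  ex:22  wr:23  — struct: FPMUL busy until I3 writes@15
I5  is:17  ro:18  ex:19  wr:20
I6  is:18  ro:19  ex:22  wr:23
I7  is:24  ro:25  ex:26  wr:27  — WAW R5: wait I6 write@23
I8  is:25  ro:28  ex:31  wr:32  — RAW R5: wait I7 write@27

cycle = 18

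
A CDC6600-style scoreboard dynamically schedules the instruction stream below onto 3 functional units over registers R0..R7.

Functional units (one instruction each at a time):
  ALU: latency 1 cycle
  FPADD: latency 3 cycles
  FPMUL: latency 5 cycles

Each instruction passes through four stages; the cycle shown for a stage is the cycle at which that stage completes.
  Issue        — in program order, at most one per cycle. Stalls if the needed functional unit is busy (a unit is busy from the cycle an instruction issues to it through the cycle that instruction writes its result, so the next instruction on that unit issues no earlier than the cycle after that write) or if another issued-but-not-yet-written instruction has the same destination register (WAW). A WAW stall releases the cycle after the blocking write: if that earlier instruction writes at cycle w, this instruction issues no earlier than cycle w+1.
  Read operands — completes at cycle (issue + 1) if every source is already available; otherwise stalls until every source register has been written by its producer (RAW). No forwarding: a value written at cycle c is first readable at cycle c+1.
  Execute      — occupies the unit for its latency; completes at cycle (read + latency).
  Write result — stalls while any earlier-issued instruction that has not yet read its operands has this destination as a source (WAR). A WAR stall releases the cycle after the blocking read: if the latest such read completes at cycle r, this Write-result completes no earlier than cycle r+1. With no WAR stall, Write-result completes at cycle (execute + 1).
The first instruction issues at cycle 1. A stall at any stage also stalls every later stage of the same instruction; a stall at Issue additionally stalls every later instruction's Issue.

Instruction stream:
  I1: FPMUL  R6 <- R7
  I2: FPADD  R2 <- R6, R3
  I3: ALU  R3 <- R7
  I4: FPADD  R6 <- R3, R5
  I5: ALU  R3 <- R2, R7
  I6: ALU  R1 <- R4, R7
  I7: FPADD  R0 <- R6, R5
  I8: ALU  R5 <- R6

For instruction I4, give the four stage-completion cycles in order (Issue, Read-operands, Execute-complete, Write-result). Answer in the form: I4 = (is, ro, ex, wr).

I1  is:1  ro:2  ex:7  wr:8
I2  is:2  ro:9  ex:12  wr:13  — RAW R6: wait I1 write@8
I3  is:3  ro:4  ex:5  wr:10  — WAR R3: wait I2 read@9
I4  is:14  ro:15  ex:18  wr:19  — struct: FPADD busy until I2 writes@13
I5  is:15  ro:16  ex:17  wr:18
I6  is:19  ro:20  ex:21  wr:22  — struct: ALU busy until I5 writes@18
I7  is:20  ro:21  ex:24  wr:25
I8  is:23  ro:24  ex:25  wr:26  — struct: ALU busy until I6 writes@22

I4 = (14, 15, 18, 19)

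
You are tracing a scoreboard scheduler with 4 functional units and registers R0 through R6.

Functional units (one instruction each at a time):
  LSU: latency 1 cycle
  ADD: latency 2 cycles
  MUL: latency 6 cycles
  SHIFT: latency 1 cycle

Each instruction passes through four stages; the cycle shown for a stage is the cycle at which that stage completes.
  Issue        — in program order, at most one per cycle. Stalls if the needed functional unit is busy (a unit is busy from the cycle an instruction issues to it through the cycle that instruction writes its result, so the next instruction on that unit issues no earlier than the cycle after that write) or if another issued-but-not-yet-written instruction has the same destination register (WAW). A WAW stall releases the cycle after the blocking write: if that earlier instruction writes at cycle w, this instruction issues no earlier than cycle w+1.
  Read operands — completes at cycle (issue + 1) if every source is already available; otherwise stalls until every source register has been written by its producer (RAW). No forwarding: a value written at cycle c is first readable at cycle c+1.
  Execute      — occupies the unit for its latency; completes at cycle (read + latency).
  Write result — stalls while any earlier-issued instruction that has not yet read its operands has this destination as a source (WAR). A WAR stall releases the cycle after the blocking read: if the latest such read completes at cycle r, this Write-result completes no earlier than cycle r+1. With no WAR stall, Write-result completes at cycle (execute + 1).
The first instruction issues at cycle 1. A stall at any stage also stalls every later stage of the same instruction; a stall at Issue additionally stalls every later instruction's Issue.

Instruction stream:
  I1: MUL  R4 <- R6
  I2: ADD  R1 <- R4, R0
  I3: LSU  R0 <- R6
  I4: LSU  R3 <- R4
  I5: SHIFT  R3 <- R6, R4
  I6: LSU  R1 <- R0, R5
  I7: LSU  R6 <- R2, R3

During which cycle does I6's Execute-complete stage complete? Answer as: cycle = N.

[I1] 1/2/8/9
[I2] 2/10/12/13  (RAW R4: wait I1 write@9)
[I3] 3/4/5/11  (WAR R0: wait I2 read@10)
[I4] 12/13/14/15  (struct: LSU busy until I3 writes@11)
[I5] 16/17/18/19  (WAW R3: wait I4 write@15)
[I6] 17/18/19/20
[I7] 21/22/23/24  (struct: LSU busy until I6 writes@20)

cycle = 19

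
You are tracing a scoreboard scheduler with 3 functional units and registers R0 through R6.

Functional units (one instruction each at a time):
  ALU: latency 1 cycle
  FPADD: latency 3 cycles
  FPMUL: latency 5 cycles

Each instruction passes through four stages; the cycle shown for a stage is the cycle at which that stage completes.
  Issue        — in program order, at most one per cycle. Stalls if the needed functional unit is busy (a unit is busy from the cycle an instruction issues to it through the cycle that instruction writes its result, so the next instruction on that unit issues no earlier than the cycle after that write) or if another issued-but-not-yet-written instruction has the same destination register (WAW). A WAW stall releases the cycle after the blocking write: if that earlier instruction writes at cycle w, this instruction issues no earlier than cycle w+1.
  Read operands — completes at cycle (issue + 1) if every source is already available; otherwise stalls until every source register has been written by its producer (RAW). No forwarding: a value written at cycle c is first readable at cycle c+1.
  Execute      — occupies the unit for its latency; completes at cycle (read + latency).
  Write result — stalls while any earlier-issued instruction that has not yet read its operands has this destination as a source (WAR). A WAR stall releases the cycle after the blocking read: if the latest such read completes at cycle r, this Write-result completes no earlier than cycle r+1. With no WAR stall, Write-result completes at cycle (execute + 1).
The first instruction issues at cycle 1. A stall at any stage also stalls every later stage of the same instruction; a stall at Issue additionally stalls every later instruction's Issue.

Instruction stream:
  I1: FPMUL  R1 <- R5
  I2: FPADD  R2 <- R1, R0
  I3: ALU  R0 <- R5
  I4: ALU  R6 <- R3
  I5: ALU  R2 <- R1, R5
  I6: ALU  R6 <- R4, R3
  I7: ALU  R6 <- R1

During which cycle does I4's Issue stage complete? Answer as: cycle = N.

I1 -> (1, 2, 7, 8)
I2 -> (2, 9, 12, 13)  // RAW R1: wait I1 write@8
I3 -> (3, 4, 5, 10)  // WAR R0: wait I2 read@9
I4 -> (11, 12, 13, 14)  // struct: ALU busy until I3 writes@10
I5 -> (15, 16, 17, 18)  // struct: ALU busy until I4 writes@14
I6 -> (19, 20, 21, 22)  // struct: ALU busy until I5 writes@18
I7 -> (23, 24, 25, 26)  // struct: ALU busy until I6 writes@22

cycle = 11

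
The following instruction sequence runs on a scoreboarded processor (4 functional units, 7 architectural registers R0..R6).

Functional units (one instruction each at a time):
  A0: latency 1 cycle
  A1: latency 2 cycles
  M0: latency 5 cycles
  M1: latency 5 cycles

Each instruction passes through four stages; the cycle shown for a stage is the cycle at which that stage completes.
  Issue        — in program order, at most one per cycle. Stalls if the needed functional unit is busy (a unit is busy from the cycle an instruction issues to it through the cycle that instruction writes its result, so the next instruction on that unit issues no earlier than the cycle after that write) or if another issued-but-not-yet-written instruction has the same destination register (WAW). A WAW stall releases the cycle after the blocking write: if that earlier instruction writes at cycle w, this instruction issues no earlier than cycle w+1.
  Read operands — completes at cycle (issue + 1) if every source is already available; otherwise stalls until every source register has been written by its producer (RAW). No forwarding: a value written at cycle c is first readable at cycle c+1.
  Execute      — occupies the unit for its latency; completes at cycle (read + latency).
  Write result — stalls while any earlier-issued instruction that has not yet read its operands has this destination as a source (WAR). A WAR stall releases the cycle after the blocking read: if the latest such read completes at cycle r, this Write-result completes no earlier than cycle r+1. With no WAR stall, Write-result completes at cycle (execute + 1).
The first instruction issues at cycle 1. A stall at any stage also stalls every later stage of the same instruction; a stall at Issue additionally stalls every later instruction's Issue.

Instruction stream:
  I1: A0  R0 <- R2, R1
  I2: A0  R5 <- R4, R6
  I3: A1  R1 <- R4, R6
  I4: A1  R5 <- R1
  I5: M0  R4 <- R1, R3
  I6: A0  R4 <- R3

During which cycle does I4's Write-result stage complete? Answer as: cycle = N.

cycle = 15

I1 -> (1, 2, 3, 4)
I2 -> (5, 6, 7, 8)  // struct: A0 busy until I1 writes@4
I3 -> (6, 7, 9, 10)
I4 -> (11, 12, 14, 15)  // struct: A1 busy until I3 writes@10
I5 -> (12, 13, 18, 19)
I6 -> (20, 21, 22, 23)  // WAW R4: wait I5 write@19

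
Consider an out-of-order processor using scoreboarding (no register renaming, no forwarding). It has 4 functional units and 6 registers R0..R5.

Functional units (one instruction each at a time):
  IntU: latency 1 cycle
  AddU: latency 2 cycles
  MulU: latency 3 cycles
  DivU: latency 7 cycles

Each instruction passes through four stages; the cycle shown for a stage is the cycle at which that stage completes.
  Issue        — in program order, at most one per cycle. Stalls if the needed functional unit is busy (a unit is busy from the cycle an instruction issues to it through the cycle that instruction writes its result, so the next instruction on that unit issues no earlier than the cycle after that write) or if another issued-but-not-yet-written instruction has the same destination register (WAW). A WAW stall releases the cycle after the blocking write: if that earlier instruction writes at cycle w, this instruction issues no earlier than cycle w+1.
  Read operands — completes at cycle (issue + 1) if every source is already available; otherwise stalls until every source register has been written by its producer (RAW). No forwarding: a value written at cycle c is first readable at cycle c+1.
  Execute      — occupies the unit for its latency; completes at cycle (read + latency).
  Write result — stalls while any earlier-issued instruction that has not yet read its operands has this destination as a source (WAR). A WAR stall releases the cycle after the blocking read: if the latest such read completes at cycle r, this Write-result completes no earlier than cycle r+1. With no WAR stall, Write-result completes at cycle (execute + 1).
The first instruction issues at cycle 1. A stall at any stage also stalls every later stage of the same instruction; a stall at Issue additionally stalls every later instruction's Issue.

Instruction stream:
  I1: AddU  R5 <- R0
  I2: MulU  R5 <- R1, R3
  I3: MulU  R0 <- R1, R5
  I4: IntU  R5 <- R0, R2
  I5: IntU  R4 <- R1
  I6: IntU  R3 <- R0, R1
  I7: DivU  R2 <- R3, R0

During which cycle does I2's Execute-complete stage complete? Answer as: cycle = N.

  I1 | 1 | 2 | 4 | 5
  I2 | 6 | 7 | 10 | 11   WAW R5: wait I1 write@5
  I3 | 12 | 13 | 16 | 17   struct: MulU busy until I2 writes@11
  I4 | 13 | 18 | 19 | 20   RAW R0: wait I3 write@17
  I5 | 21 | 22 | 23 | 24   struct: IntU busy until I4 writes@20
  I6 | 25 | 26 | 27 | 28   struct: IntU busy until I5 writes@24
  I7 | 26 | 29 | 36 | 37   RAW R3: wait I6 write@28

cycle = 10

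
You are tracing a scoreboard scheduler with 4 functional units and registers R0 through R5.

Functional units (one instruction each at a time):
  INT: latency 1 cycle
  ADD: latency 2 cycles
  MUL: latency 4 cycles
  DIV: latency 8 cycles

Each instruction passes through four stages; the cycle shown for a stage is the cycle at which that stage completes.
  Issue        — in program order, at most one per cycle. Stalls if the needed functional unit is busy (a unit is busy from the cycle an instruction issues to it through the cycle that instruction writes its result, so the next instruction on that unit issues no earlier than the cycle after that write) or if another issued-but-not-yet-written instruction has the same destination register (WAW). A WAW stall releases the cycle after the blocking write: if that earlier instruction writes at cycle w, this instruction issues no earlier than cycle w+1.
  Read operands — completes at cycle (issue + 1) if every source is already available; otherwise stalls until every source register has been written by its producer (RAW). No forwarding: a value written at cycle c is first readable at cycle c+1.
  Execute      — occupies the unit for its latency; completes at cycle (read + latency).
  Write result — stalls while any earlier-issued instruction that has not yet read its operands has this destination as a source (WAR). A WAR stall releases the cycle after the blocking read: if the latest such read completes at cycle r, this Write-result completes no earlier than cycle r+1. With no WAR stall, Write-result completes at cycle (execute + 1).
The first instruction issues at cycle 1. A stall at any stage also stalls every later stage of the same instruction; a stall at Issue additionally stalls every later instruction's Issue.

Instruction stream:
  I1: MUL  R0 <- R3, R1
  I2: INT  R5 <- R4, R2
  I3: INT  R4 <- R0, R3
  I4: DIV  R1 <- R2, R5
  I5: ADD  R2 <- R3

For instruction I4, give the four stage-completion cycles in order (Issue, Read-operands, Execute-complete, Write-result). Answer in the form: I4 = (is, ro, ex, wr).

cycle 1: I1 issues→MUL
cycle 2: I1 reads | I2 issues→INT
cycle 3: I2 reads
cycle 4: I2 exec-done
cycle 5: I2 writes R5
cycle 6: I1 exec-done | I3 issues→INT
cycle 7: I1 writes R0 | I4 issues→DIV
cycle 8: I3 reads | I4 reads | I5 issues→ADD
cycle 9: I3 exec-done | I5 reads
cycle 10: I3 writes R4
cycle 11: I5 exec-done
cycle 12: I5 writes R2
cycle 16: I4 exec-done
cycle 17: I4 writes R1

I4 = (7, 8, 16, 17)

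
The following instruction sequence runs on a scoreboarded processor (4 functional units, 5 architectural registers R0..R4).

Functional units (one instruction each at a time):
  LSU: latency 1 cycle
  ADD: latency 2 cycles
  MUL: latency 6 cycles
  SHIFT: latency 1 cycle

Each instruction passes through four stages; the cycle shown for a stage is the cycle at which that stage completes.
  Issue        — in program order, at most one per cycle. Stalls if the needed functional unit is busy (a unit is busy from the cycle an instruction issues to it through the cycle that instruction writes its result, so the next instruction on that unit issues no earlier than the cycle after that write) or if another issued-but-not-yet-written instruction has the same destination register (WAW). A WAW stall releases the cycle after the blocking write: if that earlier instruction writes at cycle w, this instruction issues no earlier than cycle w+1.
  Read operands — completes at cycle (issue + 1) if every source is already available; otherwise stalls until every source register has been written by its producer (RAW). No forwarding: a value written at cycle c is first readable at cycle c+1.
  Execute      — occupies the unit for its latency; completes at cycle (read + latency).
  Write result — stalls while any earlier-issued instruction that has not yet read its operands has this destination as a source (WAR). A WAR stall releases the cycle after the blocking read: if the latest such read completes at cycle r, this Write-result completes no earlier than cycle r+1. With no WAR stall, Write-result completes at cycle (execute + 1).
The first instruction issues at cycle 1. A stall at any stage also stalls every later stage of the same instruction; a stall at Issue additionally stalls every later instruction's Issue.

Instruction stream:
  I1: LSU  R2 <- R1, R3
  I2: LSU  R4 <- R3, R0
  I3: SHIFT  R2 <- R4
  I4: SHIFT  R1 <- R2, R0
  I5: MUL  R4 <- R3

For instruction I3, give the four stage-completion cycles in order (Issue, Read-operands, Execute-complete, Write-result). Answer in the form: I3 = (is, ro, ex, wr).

I3 = (6, 9, 10, 11)

I1  is:1  ro:2  ex:3  wr:4
I2  is:5  ro:6  ex:7  wr:8  — struct: LSU busy until I1 writes@4
I3  is:6  ro:9  ex:10  wr:11  — RAW R4: wait I2 write@8
I4  is:12  ro:13  ex:14  wr:15  — struct: SHIFT busy until I3 writes@11
I5  is:13  ro:14  ex:20  wr:21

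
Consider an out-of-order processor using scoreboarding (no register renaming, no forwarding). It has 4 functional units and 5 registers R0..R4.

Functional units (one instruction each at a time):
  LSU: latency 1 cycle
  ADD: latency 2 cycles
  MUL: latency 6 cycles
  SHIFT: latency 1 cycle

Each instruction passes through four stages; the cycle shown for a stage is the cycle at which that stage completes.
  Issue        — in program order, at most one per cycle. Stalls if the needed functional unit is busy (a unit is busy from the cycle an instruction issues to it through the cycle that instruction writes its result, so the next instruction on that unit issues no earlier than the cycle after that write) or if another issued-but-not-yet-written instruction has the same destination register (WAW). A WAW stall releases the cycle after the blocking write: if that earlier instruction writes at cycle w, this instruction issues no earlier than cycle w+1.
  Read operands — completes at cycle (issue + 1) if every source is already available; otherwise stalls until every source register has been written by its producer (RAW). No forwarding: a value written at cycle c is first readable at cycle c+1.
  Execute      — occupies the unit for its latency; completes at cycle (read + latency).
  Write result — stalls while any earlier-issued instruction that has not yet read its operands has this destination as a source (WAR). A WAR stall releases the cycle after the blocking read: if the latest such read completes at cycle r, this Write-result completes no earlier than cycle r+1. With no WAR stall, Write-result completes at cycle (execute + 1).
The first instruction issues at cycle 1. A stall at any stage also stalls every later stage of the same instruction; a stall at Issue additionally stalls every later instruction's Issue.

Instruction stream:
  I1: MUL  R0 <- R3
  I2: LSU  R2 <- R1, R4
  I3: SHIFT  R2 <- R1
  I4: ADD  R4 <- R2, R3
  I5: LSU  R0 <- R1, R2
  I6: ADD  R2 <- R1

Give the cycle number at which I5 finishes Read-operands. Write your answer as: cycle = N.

cycle = 11

[1] issue I1 (MUL)
[2] I1 read-ops | issue I2 (LSU)
[3] I2 read-ops
[4] I2 finished on LSU
[5] I2→R2
[6] issue I3 (SHIFT)
[7] I3 read-ops | issue I4 (ADD)
[8] I1 finished on MUL | I3 finished on SHIFT
[9] I1→R0 | I3→R2
[10] I4 read-ops | issue I5 (LSU)
[11] I5 read-ops
[12] I4 finished on ADD | I5 finished on LSU
[13] I4→R4 | I5→R0
[14] issue I6 (ADD)
[15] I6 read-ops
[17] I6 finished on ADD
[18] I6→R2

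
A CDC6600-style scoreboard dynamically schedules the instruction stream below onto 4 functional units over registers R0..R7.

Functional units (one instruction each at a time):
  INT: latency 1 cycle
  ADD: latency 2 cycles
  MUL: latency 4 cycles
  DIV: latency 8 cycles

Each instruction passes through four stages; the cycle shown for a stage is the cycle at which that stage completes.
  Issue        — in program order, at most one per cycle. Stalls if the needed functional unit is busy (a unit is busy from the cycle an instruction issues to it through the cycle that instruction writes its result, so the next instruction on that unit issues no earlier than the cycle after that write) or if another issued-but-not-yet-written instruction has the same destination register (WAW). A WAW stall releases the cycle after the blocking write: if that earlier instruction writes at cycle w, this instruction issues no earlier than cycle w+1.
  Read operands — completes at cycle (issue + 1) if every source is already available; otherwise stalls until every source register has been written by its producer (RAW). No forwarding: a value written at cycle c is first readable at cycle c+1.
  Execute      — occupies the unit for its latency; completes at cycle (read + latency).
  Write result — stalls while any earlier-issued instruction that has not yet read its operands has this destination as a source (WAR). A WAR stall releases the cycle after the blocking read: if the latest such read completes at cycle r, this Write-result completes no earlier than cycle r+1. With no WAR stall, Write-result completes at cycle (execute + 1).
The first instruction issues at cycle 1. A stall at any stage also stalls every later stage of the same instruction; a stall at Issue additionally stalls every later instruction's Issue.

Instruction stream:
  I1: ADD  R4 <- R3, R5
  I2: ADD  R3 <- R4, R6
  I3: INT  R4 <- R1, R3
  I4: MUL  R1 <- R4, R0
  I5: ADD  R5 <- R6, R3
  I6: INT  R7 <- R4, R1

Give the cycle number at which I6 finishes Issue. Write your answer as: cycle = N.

cycle = 14

I1: IS=1 RO=2 EX=4 WR=5
I2: IS=6 RO=7 EX=9 WR=10  [struct: ADD busy until I1 writes@5]
I3: IS=7 RO=11 EX=12 WR=13  [RAW R3: wait I2 write@10]
I4: IS=8 RO=14 EX=18 WR=19  [RAW R4: wait I3 write@13]
I5: IS=11 RO=12 EX=14 WR=15  [struct: ADD busy until I2 writes@10]
I6: IS=14 RO=20 EX=21 WR=22  [struct: INT busy until I3 writes@13; RAW R1: wait I4 write@19]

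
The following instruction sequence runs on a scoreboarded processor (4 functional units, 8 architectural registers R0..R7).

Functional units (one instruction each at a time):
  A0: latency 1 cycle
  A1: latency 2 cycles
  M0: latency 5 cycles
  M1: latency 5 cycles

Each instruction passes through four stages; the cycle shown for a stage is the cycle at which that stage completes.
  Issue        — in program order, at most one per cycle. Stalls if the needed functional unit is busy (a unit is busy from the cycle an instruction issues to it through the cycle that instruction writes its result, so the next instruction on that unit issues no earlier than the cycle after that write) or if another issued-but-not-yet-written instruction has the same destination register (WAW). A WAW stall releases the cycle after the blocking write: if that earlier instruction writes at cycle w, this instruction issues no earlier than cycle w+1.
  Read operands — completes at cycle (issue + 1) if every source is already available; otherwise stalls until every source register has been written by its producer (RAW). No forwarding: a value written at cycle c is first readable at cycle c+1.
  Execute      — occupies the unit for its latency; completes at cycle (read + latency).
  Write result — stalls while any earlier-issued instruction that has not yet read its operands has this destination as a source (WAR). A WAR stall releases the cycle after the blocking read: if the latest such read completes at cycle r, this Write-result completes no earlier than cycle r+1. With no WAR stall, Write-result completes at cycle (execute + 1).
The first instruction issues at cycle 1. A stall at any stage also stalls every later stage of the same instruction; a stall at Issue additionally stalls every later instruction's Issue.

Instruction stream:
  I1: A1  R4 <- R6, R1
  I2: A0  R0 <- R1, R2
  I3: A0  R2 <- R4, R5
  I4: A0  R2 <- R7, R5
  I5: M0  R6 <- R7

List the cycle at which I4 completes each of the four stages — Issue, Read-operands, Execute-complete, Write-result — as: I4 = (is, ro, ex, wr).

[1] I1 issues→A1
[2] I1 reads; I2 issues→A0
[3] I2 reads
[4] I1 exec-done; I2 exec-done
[5] I1 writes R4; I2 writes R0
[6] I3 issues→A0
[7] I3 reads
[8] I3 exec-done
[9] I3 writes R2
[10] I4 issues→A0
[11] I4 reads; I5 issues→M0
[12] I4 exec-done; I5 reads
[13] I4 writes R2
[17] I5 exec-done
[18] I5 writes R6

I4 = (10, 11, 12, 13)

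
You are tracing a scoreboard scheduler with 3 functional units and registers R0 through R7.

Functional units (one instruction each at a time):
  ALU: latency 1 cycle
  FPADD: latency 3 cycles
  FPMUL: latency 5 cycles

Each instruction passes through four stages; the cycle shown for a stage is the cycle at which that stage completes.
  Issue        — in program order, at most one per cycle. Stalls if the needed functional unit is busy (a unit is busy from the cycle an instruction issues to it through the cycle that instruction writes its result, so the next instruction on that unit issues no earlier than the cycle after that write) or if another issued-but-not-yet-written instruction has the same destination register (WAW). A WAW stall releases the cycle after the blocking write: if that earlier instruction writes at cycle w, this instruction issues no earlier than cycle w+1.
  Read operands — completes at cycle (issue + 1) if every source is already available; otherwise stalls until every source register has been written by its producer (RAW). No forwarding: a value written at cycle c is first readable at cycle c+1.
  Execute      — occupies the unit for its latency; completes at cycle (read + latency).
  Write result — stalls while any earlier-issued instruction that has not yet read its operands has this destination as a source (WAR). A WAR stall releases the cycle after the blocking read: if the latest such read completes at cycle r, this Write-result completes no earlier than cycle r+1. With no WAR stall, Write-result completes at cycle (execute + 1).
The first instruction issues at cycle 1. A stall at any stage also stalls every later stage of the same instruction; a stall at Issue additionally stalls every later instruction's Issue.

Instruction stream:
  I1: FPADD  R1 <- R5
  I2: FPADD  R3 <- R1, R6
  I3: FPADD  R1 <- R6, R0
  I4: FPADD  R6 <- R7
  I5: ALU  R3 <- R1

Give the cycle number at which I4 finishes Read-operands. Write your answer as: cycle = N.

cycle = 20

1) issue 1, read 2, done 5, write 6
2) issue 7, read 8, done 11, write 12  <struct: FPADD busy until I1 writes@6>
3) issue 13, read 14, done 17, write 18  <struct: FPADD busy until I2 writes@12>
4) issue 19, read 20, done 23, write 24  <struct: FPADD busy until I3 writes@18>
5) issue 20, read 21, done 22, write 23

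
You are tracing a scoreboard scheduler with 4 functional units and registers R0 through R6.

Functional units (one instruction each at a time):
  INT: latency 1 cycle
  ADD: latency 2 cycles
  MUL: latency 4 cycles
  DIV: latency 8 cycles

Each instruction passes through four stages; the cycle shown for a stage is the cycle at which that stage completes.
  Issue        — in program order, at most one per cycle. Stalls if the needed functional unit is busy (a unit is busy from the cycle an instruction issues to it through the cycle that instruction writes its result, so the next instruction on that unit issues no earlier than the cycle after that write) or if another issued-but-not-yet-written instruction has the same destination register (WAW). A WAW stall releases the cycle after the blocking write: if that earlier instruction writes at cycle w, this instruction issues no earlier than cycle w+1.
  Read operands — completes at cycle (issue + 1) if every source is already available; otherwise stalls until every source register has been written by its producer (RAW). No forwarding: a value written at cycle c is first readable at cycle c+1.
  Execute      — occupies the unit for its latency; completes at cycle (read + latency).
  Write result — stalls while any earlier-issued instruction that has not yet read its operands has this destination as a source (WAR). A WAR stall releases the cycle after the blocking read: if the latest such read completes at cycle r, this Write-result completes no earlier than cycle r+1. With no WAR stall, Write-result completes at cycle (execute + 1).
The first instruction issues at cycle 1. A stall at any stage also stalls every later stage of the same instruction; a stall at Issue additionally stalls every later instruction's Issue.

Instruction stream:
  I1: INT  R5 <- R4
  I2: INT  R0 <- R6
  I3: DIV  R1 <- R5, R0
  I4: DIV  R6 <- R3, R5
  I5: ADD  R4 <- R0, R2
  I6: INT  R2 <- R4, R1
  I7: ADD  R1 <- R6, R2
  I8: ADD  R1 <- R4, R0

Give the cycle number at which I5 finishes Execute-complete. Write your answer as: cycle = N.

[I1] 1/2/3/4
[I2] 5/6/7/8  (struct: INT busy until I1 writes@4)
[I3] 6/9/17/18  (RAW R0: wait I2 write@8)
[I4] 19/20/28/29  (struct: DIV busy until I3 writes@18)
[I5] 20/21/23/24
[I6] 21/25/26/27  (RAW R4: wait I5 write@24)
[I7] 25/30/32/33  (struct: ADD busy until I5 writes@24; RAW R6: wait I4 write@29)
[I8] 34/35/37/38  (struct: ADD busy until I7 writes@33)

cycle = 23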